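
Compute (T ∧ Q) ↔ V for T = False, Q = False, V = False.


T = False, Q = False, V = False
Step 1: T ∧ Q = False AND False = False
Step 2: (False) ↔ V: true when both sides have same truth value.
Result: False ↔ False = True

True


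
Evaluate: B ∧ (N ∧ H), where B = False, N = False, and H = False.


B = False, N = False, H = False
Step 1: N ∧ H = False AND False = False
Step 2: B ∧ False = False AND False = False
AND is true only when ALL operands are true.

False


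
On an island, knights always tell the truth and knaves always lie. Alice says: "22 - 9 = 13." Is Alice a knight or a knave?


Statement: "22 - 9 = 13."
Actual: 22 - 9 = 13
Claimed: 13
Statement is TRUE → Alice tells the truth → Knight

Knight


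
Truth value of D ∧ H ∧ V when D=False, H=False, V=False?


D = False, H = False, V = False
Expression: D ∧ H ∧ V
Step 1: D ∧ H = False AND False = False
Step 2: (False) ∧ V = False AND False = False

False


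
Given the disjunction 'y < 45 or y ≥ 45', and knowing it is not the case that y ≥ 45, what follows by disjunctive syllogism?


Disjunctive syllogism: P ∨ Q, ¬P ⊢ Q
Disjunction: y < 45 ∨ y ≥ 45
We know it is not the case that y ≥ 45.
By disjunctive syllogism, the other disjunct must be true.

y < 45


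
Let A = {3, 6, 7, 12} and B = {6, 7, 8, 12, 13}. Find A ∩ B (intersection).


A = {3, 6, 7, 12}
B = {6, 7, 8, 12, 13}
Operation: intersection
Elements in both: 6, 7, 12

{6, 7, 12}


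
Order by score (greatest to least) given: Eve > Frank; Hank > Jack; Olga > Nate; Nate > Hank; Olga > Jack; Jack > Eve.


Constraints: Eve > Frank; Hank > Jack; Olga > Nate; Nate > Hank; Olga > Jack; Jack > Eve
Method: at each step, the next-highest is the one remaining person who never appears on the smaller side of a constraint between remaining people.
  Step 1: remaining {Eve, Frank, Jack, Nate, Hank, Olga}; on the smaller side: {Eve, Frank, Jack, Nate, Hank} → Olga is next (Olga > Nate; Olga > Jack).
  Step 2: remaining {Eve, Frank, Jack, Nate, Hank}; on the smaller side: {Eve, Frank, Jack, Hank} → Nate is next (Nate > Hank).
  Step 3: remaining {Eve, Frank, Jack, Hank}; on the smaller side: {Eve, Frank, Jack} → Hank is next (Hank > Jack).
  Step 4: remaining {Eve, Frank, Jack}; on the smaller side: {Eve, Frank} → Jack is next (Jack > Eve).
  Step 5: remaining {Eve, Frank}; on the smaller side: {Frank} → Eve is next (Eve > Frank).
  Step 6: only Frank remains → lowest.
Final ranking (highest to lowest):

Olga > Nate > Hank > Jack > Eve > Frank


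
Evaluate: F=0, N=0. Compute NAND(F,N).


F AND N = 0
NOT(0) = 1

1


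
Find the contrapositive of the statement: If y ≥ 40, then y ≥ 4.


Original: If y ≥ 40, then y ≥ 4
Contrapositive: If ¬Q, then ¬P
Negate Q: not (y ≥ 4)
Negate P: not (y ≥ 40)

If not (y ≥ 4), then not (y ≥ 40).


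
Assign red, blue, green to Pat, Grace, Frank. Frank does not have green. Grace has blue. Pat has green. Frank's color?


From clues:
  Grace → blue
  Pat → green
By elimination, Frank gets the remaining.

red


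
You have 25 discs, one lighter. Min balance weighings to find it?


Each weighing has 3 outcomes (left heavy / balance / right heavy), so k weighings distinguish at most 3^k cases; splitting into three near-equal groups achieves this.
Need 3^k ≥ 25: 3^2 = 9 < 25 ≤ 3^3 = 27
k = ⌈log₃(25)⌉ = 3

3


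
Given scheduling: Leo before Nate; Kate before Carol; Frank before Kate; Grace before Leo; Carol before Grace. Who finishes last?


Constraints: Leo before Nate; Kate before Carol; Frank before Kate; Grace before Leo; Carol before Grace
The last task can have nothing scheduled after it, so it must never appear on the left of a 'before'.
Tasks appearing before some other task: Leo, Kate, Frank, Grace, Carol.
The only task not in that list is Nate → it is last.

Nate


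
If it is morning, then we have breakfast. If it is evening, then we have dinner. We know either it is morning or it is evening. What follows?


Constructive dilemma: (P → Q) ∧ (R → S), P ∨ R ⊢ Q ∨ S
Premise 1: it is morning → we have breakfast
Premise 2: it is evening → we have dinner
Premise 3: it is morning ∨ it is evening
Case 1: Assuming it is morning, then by Premise 1, we have breakfast.
Case 2: Assuming it is evening, then by Premise 2, we have dinner.
Since one of it is morning or it is evening must hold, we get we have breakfast or we have dinner.

We have breakfast or we have dinner.


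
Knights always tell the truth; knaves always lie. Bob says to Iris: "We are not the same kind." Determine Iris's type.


Bob says: "We are not the same kind."
Case 1: Bob is a Knight (truth-teller)
  Statement is true → they ARE different → Iris is a Knave
Case 2: Bob is a Knave (liar)
  Statement is false → they are NOT different → Iris is a Knave
In both cases, Iris is a Knave.

Knave


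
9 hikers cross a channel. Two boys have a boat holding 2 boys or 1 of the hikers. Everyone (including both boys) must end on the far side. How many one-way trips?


Per crossing of one of the hikers: boys→, one←, one of the hikers→, one← = 4 trips
9 × 4 = 36, + 1 final boys→ = 37
Minimum trips = 37

37


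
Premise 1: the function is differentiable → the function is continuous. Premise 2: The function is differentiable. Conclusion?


Modus ponens: P → Q, P ⊢ Q
P: the function is differentiable
Q: the function is continuous
We have P → Q and P is true.
By modus ponens, Q must be true.

The function is continuous


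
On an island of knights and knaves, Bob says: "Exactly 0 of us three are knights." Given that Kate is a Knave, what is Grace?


Bob claims exactly 0 knights among Bob, Kate, Grace.
Given: Kate is a Knave.

Case 1: Bob is a Knight (tells truth)
  Then exactly 0 of the three are knights.
  Counting Bob, Kate: 1 knight(s) so far. Need -1 more → impossible.
Case 2: Bob is a Knave (lies)
  Then the count is NOT 0.
  If Grace = Knave, count = 0 = 0 → claim would be true, contradicts lie.
  If Grace = Knight, count = 1 ≠ 0 → lie confirmed ✓

Grace is a Knight.

Knight


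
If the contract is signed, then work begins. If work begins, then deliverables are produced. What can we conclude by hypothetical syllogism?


Hypothetical syllogism: P → Q, Q → R ⊢ P → R
Premise 1: the contract is signed → work begins
Premise 2: work begins → deliverables are produced
Chain the implications: the middle term (work begins) links the two.
Conclusion: If the contract is signed, then deliverables are produced.

If the contract is signed, then deliverables are produced.


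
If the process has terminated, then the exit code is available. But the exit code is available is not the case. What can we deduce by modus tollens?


Modus tollens: P → Q, ¬Q ⊢ ¬P
P: the process has terminated
Q: the exit code is available
We have P → Q and Q is false.
By modus tollens, P must be false.

It is not the case that the process has terminated


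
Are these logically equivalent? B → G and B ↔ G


Expression 1: B → G
Expression 2: B ↔ G
Truth table (B G | Expr1 Expr2):
  T T |   T     T
  T F |   F     F
  F T |   T     F   ← differ
  F F |   T     T
Counterexample: B=F, G=T gives Expr1 = T but Expr2 = F, so the expressions are NOT logically equivalent.

No


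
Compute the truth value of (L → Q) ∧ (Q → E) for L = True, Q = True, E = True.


L = True, Q = True, E = True
Step 1: L → Q is false only when L=True and Q=False. Result: True
Step 2: Q → E is false only when Q=True and E=False. Result: True
Step 3: True ∧ True = True

True


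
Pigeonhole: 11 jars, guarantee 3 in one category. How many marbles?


Pigeonhole: to guarantee k in one of n categories, need (k-1)×n + 1.
k = 3, n = 11
Minimum = (3-1) × 11 + 1 = 2 × 11 + 1

23


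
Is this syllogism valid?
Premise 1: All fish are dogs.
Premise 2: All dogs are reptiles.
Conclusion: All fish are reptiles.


Premise 1: All fish are dogs.
Premise 2: All dogs are reptiles.
Conclusion: All fish are reptiles.
Barbara syllogism (AAA-1): All A are B, All B are C → All A are C.
Middle term (dogs) distributed in premise 2.

Valid


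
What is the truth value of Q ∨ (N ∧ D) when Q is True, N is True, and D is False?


Q = True, N = True, D = False
Step 1: N ∧ D = True AND False = False
Step 2: Q ∨ False = True OR False = True
AND evaluated first (higher precedence); then OR applied.

True


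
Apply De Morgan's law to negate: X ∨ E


De Morgan's law: ¬(P ∨ Q) ≡ ¬P ∧ ¬Q
¬(X ∨ E) = ¬X ∧ ¬E

¬X ∧ ¬E


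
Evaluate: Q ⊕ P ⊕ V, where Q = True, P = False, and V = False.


Q = True, P = False, V = False
Step 1: Q ⊕ P = True XOR False = True
Step 2: True ⊕ V = True XOR False = True
XOR is true when an odd number of operands are true.

True


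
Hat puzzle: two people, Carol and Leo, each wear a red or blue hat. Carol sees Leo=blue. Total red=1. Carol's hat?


Total red = 1, Leo = blue
Red accounted for: 0
Remaining for Carol: 1
Carol's hat is red.

red


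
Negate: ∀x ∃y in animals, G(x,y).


Original: ∀x ∃y G(x,y)
Rule: ¬∀→∃, ¬∃→∀, negate predicate.
Negation: ∃x ∀y ¬G(x,y)

∃x ∀y ¬G(x,y)


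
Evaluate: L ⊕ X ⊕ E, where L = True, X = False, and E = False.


L = True, X = False, E = False
Step 1: L ⊕ X = True XOR False = True
Step 2: True ⊕ E = True XOR False = True
XOR is true when an odd number of operands are true.

True


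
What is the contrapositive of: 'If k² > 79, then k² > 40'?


Original: If k² > 79, then k² > 40
Contrapositive: If ¬Q, then ¬P
Negate Q: not (k² > 40)
Negate P: not (k² > 79)

If not (k² > 40), then not (k² > 79).


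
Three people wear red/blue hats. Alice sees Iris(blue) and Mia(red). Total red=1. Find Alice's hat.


Total red = 1, seen red = 1
Own red = 1 - 1 = 0
Alice's hat is blue.

blue


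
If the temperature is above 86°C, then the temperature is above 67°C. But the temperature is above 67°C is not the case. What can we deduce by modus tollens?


Modus tollens: P → Q, ¬Q ⊢ ¬P
P: the temperature is above 86°C
Q: the temperature is above 67°C
We have P → Q and Q is false.
By modus tollens, P must be false.

It is not the case that the temperature is above 86°C


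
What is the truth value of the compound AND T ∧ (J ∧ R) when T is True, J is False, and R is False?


T = True, J = False, R = False
Step 1: J ∧ R = False AND False = False
Step 2: T ∧ False = True AND False = False
AND is true only when ALL operands are true.

False


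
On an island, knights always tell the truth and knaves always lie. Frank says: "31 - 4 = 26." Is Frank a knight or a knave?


Statement: "31 - 4 = 26."
Actual: 31 - 4 = 27
Claimed: 26
Statement is FALSE → Frank lies → Knave

Knave


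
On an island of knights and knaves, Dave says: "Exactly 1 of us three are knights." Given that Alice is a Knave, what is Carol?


Dave claims exactly 1 knights among Dave, Alice, Carol.
Given: Alice is a Knave.

Case 1: Dave is a Knight (tells truth)
  Then exactly 1 of the three are knights.
  Counting Dave, Alice: 1 knight(s) so far. Need 0 more → Carol = Knave.
Case 2: Dave is a Knave (lies)
  Then the count is NOT 1.
  If Carol = Knight, count = 1 = 1 → claim would be true, contradicts lie.
  If Carol = Knave, count = 0 ≠ 1 → lie confirmed ✓

Carol is a Knave.

Knave


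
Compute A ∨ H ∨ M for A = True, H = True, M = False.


A = True, H = True, M = False
Step 1: A ∨ H = True OR True = True
Step 2: True ∨ M = True OR False = True
OR is true when at least one operand is true.

True


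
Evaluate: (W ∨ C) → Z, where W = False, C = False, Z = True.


W = False, C = False, Z = True
Step 1: W ∨ C = False OR False = False
Step 2: (False) → Z: false only when antecedent=True and Z=False.
Result: True

True


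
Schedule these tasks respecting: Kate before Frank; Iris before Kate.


Constraints: Kate before Frank; Iris before Kate
Method: repeatedly schedule the remaining task that has no remaining task required before it.
  Step 1: remaining {Frank, Iris, Kate}; every task except Iris still has a predecessor pending → schedule Iris.
  Step 2: remaining {Frank, Kate}; every task except Kate still has a predecessor pending → schedule Kate.
  Step 3: only Frank remains → schedule Frank.
Resulting order:

Iris → Kate → Frank


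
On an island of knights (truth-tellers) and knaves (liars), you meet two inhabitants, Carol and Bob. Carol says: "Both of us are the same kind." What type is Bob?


Carol says: "Both of us are the same kind."
Case 1: Carol is a Knight (truth-teller)
  Statement is true → they ARE the same → Bob is also a Knight
Case 2: Carol is a Knave (liar)
  Statement is false → they are NOT the same → Bob is a Knight
In both cases, Bob is a Knight.

Knight


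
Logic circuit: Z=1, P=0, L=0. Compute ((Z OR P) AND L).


Z OR P = 1|0 = 1
1 AND 0 = 0

0


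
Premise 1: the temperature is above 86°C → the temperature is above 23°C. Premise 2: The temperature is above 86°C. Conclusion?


Modus ponens: P → Q, P ⊢ Q
P: the temperature is above 86°C
Q: the temperature is above 23°C
We have P → Q and P is true.
By modus ponens, Q must be true.

The temperature is above 23°C


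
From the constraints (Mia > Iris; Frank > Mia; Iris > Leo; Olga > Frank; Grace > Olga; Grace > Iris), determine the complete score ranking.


Constraints: Mia > Iris; Frank > Mia; Iris > Leo; Olga > Frank; Grace > Olga; Grace > Iris
Method: at each step, the next-highest is the one remaining person who never appears on the smaller side of a constraint between remaining people.
  Step 1: remaining {Olga, Grace, Leo, Iris, Frank, Mia}; on the smaller side: {Olga, Leo, Iris, Frank, Mia} → Grace is next (Grace > Olga; Grace > Iris).
  Step 2: remaining {Olga, Leo, Iris, Frank, Mia}; on the smaller side: {Leo, Iris, Frank, Mia} → Olga is next (Olga > Frank).
  Step 3: remaining {Leo, Iris, Frank, Mia}; on the smaller side: {Leo, Iris, Mia} → Frank is next (Frank > Mia).
  Step 4: remaining {Leo, Iris, Mia}; on the smaller side: {Leo, Iris} → Mia is next (Mia > Iris).
  Step 5: remaining {Leo, Iris}; on the smaller side: {Leo} → Iris is next (Iris > Leo).
  Step 6: only Leo remains → lowest.
Final ranking (highest to lowest):

Grace > Olga > Frank > Mia > Iris > Leo


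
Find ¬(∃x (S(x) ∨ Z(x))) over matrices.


Original: ∃x (S(x) ∨ Z(x))
Rule: ¬∀→∃, ¬∃→∀, negate predicate.
Negation: ∀x (¬S(x) ∧ ¬Z(x))

∀x (¬S(x) ∧ ¬Z(x))


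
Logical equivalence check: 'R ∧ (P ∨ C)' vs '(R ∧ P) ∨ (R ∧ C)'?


Expression 1: R ∧ (P ∨ C)
Expression 2: (R ∧ P) ∨ (R ∧ C)
Truth table (R P C | Expr1 Expr2):
  T T T |   T     T
  T T F |   T     T
  T F T |   T     T
  T F F |   F     F
  F T T |   F     F
  F T F |   F     F
  F F T |   F     F
  F F F |   F     F
All 8 rows agree, so the expressions are logically equivalent.

Yes


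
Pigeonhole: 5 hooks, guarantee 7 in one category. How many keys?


Pigeonhole: to guarantee k in one of n categories, need (k-1)×n + 1.
k = 7, n = 5
Minimum = (7-1) × 5 + 1 = 6 × 5 + 1

31


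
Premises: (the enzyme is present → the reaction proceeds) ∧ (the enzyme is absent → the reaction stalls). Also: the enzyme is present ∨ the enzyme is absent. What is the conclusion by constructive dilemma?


Constructive dilemma: (P → Q) ∧ (R → S), P ∨ R ⊢ Q ∨ S
Premise 1: the enzyme is present → the reaction proceeds
Premise 2: the enzyme is absent → the reaction stalls
Premise 3: the enzyme is present ∨ the enzyme is absent
Case 1: Assuming the enzyme is present, then by Premise 1, the reaction proceeds.
Case 2: Assuming the enzyme is absent, then by Premise 2, the reaction stalls.
Since one of the enzyme is present or the enzyme is absent must hold, we get the reaction proceeds or the reaction stalls.

The reaction proceeds or the reaction stalls.


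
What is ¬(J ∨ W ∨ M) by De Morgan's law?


De Morgan's law: ¬(P ∨ Q ∨ R) ≡ ¬P ∧ ¬Q ∧ ¬R
¬(J ∨ W ∨ M) = ¬J ∧ ¬W ∧ ¬M

¬J ∧ ¬W ∧ ¬M


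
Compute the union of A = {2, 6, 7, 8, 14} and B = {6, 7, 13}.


A = {2, 6, 7, 8, 14}
B = {6, 7, 13}
Operation: union
All elements combined: 2, 6, 7, 8, 13, 14

{2, 6, 7, 8, 13, 14}


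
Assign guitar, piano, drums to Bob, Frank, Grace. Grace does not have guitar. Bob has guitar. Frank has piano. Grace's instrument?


From clues:
  Bob → guitar
  Frank → piano
By elimination, Grace gets the remaining.

drums


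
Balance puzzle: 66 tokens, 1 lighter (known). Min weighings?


Each weighing has 3 outcomes (left heavy / balance / right heavy), so k weighings distinguish at most 3^k cases; splitting into three near-equal groups achieves this.
Need 3^k ≥ 66: 3^3 = 27 < 66 ≤ 3^4 = 81
k = ⌈log₃(66)⌉ = 4

4


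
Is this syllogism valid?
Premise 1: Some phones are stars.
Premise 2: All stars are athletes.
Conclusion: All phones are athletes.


Premise 1: Some phones are stars.
Premise 2: All stars are athletes.
Conclusion: All phones are athletes.
Fallacy: illicit minor. The minor term (phones) is distributed in the conclusion ('All phones ...') but undistributed in its premise ('Some phones are stars' doesn't cover all phones).
Only 'Some phones are athletes' follows, not 'All'.

Invalid


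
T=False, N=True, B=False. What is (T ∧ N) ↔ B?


T = False, N = True, B = False
Expression: (T ∧ N) ↔ B
Step 1: T ∧ N = False AND True = False
Step 2: (False) ↔ B = (False iff False) = True

True


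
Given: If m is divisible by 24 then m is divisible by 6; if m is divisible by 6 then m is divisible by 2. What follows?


Hypothetical syllogism: P → Q, Q → R ⊢ P → R
Premise 1: m is divisible by 24 → m is divisible by 6
Premise 2: m is divisible by 6 → m is divisible by 2
Chain the implications: the middle term (m is divisible by 6) links the two.
Conclusion: If m is divisible by 24, then m is divisible by 2.

If m is divisible by 24, then m is divisible by 2.


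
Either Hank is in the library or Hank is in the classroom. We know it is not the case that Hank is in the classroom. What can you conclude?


Disjunctive syllogism: P ∨ Q, ¬P ⊢ Q
Disjunction: Hank is in the library ∨ Hank is in the classroom
We know it is not the case that Hank is in the classroom.
By disjunctive syllogism, the other disjunct must be true.

Hank is in the library


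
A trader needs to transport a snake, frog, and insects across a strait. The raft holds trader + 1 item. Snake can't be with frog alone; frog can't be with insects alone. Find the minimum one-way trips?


1. trader+frog → 2. trader ← 3. trader+snake → 4. trader+frog ← 5. trader+insects → 6. trader ← 7. trader+frog →
Minimum trips = 7

7


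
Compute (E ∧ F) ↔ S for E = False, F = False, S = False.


E = False, F = False, S = False
Step 1: E ∧ F = False AND False = False
Step 2: (False) ↔ S: true when both sides have same truth value.
Result: False ↔ False = True

True


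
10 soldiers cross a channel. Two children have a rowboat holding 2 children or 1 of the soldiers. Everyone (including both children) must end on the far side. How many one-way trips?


Per crossing of one of the soldiers: children→, one←, one of the soldiers→, one← = 4 trips
10 × 4 = 40, + 1 final children→ = 41
Minimum trips = 41

41


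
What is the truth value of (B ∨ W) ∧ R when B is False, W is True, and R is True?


B = False, W = True, R = True
Step 1: B ∨ W = False OR True = True
Step 2: True ∧ R = True AND True = True
OR is true when at least one operand is true; AND requires both.

True


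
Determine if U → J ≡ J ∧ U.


Expression 1: U → J
Expression 2: J ∧ U
Truth table (U J | Expr1 Expr2):
  T T |   T     T
  T F |   F     F
  F T |   T     F   ← differ
  F F |   T     F   ← differ
Counterexample: U=F, J=T gives Expr1 = T but Expr2 = F, so the expressions are NOT logically equivalent.

No


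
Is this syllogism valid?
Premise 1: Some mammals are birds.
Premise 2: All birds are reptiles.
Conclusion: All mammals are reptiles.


Premise 1: Some mammals are birds.
Premise 2: All birds are reptiles.
Conclusion: All mammals are reptiles.
Fallacy: illicit minor. The minor term (mammals) is distributed in the conclusion ('All mammals ...') but undistributed in its premise ('Some mammals are birds' doesn't cover all mammals).
Only 'Some mammals are reptiles' follows, not 'All'.

Invalid


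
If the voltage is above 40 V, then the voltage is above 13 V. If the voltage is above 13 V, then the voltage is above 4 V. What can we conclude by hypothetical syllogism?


Hypothetical syllogism: P → Q, Q → R ⊢ P → R
Premise 1: the voltage is above 40 V → the voltage is above 13 V
Premise 2: the voltage is above 13 V → the voltage is above 4 V
Chain the implications: the middle term (the voltage is above 13 V) links the two.
Conclusion: If the voltage is above 40 V, then the voltage is above 4 V.

If the voltage is above 40 V, then the voltage is above 4 V.


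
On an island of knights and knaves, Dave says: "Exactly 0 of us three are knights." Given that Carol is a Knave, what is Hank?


Dave claims exactly 0 knights among Dave, Carol, Hank.
Given: Carol is a Knave.

Case 1: Dave is a Knight (tells truth)
  Then exactly 0 of the three are knights.
  Counting Dave, Carol: 1 knight(s) so far. Need -1 more → impossible.
Case 2: Dave is a Knave (lies)
  Then the count is NOT 0.
  If Hank = Knave, count = 0 = 0 → claim would be true, contradicts lie.
  If Hank = Knight, count = 1 ≠ 0 → lie confirmed ✓

Hank is a Knight.

Knight


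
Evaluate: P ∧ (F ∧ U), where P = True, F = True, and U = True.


P = True, F = True, U = True
Step 1: F ∧ U = True AND True = True
Step 2: P ∧ True = True AND True = True
AND is true only when ALL operands are true.

True


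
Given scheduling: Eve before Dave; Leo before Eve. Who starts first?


Constraints: Eve before Dave; Leo before Eve
The first task can have nothing scheduled before it, so it must never appear on the right of a 'before'.
Tasks appearing after some 'before': Dave, Eve.
The only task not in that list is Leo → it is first.

Leo


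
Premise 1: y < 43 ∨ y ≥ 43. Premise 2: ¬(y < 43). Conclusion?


Disjunctive syllogism: P ∨ Q, ¬P ⊢ Q
Disjunction: y < 43 ∨ y ≥ 43
We know it is not the case that y < 43.
By disjunctive syllogism, the other disjunct must be true.

y ≥ 43


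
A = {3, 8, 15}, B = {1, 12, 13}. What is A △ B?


A = {3, 8, 15}
B = {1, 12, 13}
Operation: symmetric difference
In A only: [3, 8, 15], in B only: [1, 12, 13]

{1, 3, 8, 12, 13, 15}


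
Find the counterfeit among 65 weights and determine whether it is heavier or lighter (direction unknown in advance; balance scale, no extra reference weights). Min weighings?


Let n = 65. 130 possibilities (n weights × lighter/heavier); each weighing has 3 outcomes.
Bound for k weighings: say the first weighing puts j weights on each pan. If it tips, the 2j weighed weights remain suspects (each with a known direction) and k-1 weighings give 3^(k-1) outcomes; 3^(k-1) is odd, so 2j ≤ 3^(k-1) - 1. If it balances, the n - 2j unweighed weights remain with direction unknown: 2(n - 2j) ≤ 3^(k-1) - 1 by the same parity argument. Adding, n ≤ (3^(k-1) - 1) + (3^(k-1) - 1)/2 = (3^k - 3)/2, and the classical three-group strategy achieves this (3 weights in 2 weighings, 12 in 3, 39 in 4, 120 in 5).
So we need the smallest k with (3^k - 3)/2 ≥ 65.
k = 4: (3^4 - 3)/2 = 39 < 65 ✗
k = 5: (3^5 - 3)/2 = 120 ≥ 65 ✓

5


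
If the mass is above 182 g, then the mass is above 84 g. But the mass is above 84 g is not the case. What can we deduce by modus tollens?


Modus tollens: P → Q, ¬Q ⊢ ¬P
P: the mass is above 182 g
Q: the mass is above 84 g
We have P → Q and Q is false.
By modus tollens, P must be false.

It is not the case that the mass is above 182 g


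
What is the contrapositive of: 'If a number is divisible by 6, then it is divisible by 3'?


Original: If a number is divisible by 6, then it is divisible by 3
Contrapositive: If ¬Q, then ¬P
Negate Q: not (it is divisible by 3)
Negate P: not (a number is divisible by 6)

If not (it is divisible by 3), then not (a number is divisible by 6).


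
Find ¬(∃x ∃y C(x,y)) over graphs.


Original: ∃x ∃y C(x,y)
Rule: ¬∀→∃, ¬∃→∀, negate predicate.
Negation: ∀x ∀y ¬C(x,y)

∀x ∀y ¬C(x,y)


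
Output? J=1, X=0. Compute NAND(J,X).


J AND X = 0
NOT(0) = 1

1


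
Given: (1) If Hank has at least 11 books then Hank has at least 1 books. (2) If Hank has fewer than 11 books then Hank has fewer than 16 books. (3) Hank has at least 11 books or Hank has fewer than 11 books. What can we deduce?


Constructive dilemma: (P → Q) ∧ (R → S), P ∨ R ⊢ Q ∨ S
Premise 1: Hank has at least 11 books → Hank has at least 1 books
Premise 2: Hank has fewer than 11 books → Hank has fewer than 16 books
Premise 3: Hank has at least 11 books ∨ Hank has fewer than 11 books
Case 1: Assuming Hank has at least 11 books, then by Premise 1, Hank has at least 1 books.
Case 2: Assuming Hank has fewer than 11 books, then by Premise 2, Hank has fewer than 16 books.
Since one of Hank has at least 11 books or Hank has fewer than 11 books must hold, we get Hank has at least 1 books or Hank has fewer than 16 books.

Hank has at least 1 books or Hank has fewer than 16 books.


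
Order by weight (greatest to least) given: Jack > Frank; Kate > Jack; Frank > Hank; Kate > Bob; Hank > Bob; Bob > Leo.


Constraints: Jack > Frank; Kate > Jack; Frank > Hank; Kate > Bob; Hank > Bob; Bob > Leo
Method: at each step, the next-highest is the one remaining person who never appears on the smaller side of a constraint between remaining people.
  Step 1: remaining {Hank, Leo, Jack, Kate, Bob, Frank}; on the smaller side: {Hank, Leo, Jack, Bob, Frank} → Kate is next (Kate > Jack; Kate > Bob).
  Step 2: remaining {Hank, Leo, Jack, Bob, Frank}; on the smaller side: {Hank, Leo, Bob, Frank} → Jack is next (Jack > Frank).
  Step 3: remaining {Hank, Leo, Bob, Frank}; on the smaller side: {Hank, Leo, Bob} → Frank is next (Frank > Hank).
  Step 4: remaining {Hank, Leo, Bob}; on the smaller side: {Leo, Bob} → Hank is next (Hank > Bob).
  Step 5: remaining {Leo, Bob}; on the smaller side: {Leo} → Bob is next (Bob > Leo).
  Step 6: only Leo remains → lowest.
Final ranking (highest to lowest):

Kate > Jack > Frank > Hank > Bob > Leo


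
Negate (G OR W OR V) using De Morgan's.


De Morgan's law: ¬(P ∨ Q ∨ R) ≡ ¬P ∧ ¬Q ∧ ¬R
¬(G ∨ W ∨ V) = ¬G ∧ ¬W ∧ ¬V

¬G ∧ ¬W ∧ ¬V


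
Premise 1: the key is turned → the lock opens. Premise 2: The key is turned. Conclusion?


Modus ponens: P → Q, P ⊢ Q
P: the key is turned
Q: the lock opens
We have P → Q and P is true.
By modus ponens, Q must be true.

The lock opens


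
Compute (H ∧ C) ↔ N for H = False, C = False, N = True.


H = False, C = False, N = True
Step 1: H ∧ C = False AND False = False
Step 2: (False) ↔ N: true when both sides have same truth value.
Result: False ↔ True = False

False


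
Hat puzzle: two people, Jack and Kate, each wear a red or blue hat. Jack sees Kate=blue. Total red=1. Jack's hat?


Total red = 1, Kate = blue
Red accounted for: 0
Remaining for Jack: 1
Jack's hat is red.

red


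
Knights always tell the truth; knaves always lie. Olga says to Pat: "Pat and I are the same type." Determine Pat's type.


Olga says: "Pat and I are the same type."
Case 1: Olga is a Knight (truth-teller)
  Statement is true → they ARE the same → Pat is also a Knight
Case 2: Olga is a Knave (liar)
  Statement is false → they are NOT the same → Pat is a Knight
In both cases, Pat is a Knight.

Knight


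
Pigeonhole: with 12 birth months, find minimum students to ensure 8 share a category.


Pigeonhole: to guarantee k in one of n categories, need (k-1)×n + 1.
k = 8, n = 12
Minimum = (8-1) × 12 + 1 = 7 × 12 + 1

85


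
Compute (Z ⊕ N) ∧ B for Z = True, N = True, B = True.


Z = True, N = True, B = True
Step 1: Z ⊕ N = True XOR True = False
Step 2: False ∧ B = False AND True = False
XOR true when exactly one of Z,N is true; then AND with B.

False


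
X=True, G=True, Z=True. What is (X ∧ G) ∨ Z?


X = True, G = True, Z = True
Expression: (X ∧ G) ∨ Z
Step 1: X ∧ G = True AND True = True
Step 2: (True) ∨ Z = True OR True = True

True


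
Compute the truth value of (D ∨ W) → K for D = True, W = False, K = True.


D = True, W = False, K = True
Step 1: D ∨ W = True OR False = True
Step 2: (True) → K: false only when antecedent=True and K=False.
Result: True

True


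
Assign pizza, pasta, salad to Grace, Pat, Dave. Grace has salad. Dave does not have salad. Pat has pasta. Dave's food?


From clues:
  Pat → pasta
  Grace → salad
By elimination, Dave gets the remaining.

pizza


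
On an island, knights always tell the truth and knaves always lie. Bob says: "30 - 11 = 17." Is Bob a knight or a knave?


Statement: "30 - 11 = 17."
Actual: 30 - 11 = 19
Claimed: 17
Statement is FALSE → Bob lies → Knave

Knave


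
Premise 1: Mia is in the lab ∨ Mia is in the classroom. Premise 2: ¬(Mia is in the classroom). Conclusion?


Disjunctive syllogism: P ∨ Q, ¬P ⊢ Q
Disjunction: Mia is in the lab ∨ Mia is in the classroom
We know it is not the case that Mia is in the classroom.
By disjunctive syllogism, the other disjunct must be true.

Mia is in the lab


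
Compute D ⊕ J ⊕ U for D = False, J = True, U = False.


D = False, J = True, U = False
Step 1: D ⊕ J = False XOR True = True
Step 2: True ⊕ U = True XOR False = True
XOR is true when an odd number of operands are true.

True


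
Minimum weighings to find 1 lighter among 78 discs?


Each weighing has 3 outcomes (left heavy / balance / right heavy), so k weighings distinguish at most 3^k cases; splitting into three near-equal groups achieves this.
Need 3^k ≥ 78: 3^3 = 27 < 78 ≤ 3^4 = 81
k = ⌈log₃(78)⌉ = 4

4


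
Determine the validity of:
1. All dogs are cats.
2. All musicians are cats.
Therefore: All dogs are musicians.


Premise 1: All dogs are cats.
Premise 2: All musicians are cats.
Conclusion: All dogs are musicians.
Fallacy: undistributed middle. cats is predicate in both.
Counterexample: dogs and musicians could be disjoint subsets of cats.

Invalid


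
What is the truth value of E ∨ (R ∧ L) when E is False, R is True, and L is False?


E = False, R = True, L = False
Step 1: R ∧ L = True AND False = False
Step 2: E ∨ False = False OR False = False
AND evaluated first (higher precedence); then OR applied.

False


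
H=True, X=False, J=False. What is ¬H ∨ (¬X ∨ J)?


H = True, X = False, J = False
Expression: ¬H ∨ (¬X ∨ J)
Step 1: ¬X = NOT False = True
Step 2: ¬X ∨ J = True OR False = True
Step 3: ¬H = NOT True = False
Step 4: (False) ∨ (True) = False OR True = True

True


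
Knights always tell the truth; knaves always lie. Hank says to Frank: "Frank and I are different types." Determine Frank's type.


Hank says: "Frank and I are different types."
Case 1: Hank is a Knight (truth-teller)
  Statement is true → they ARE different → Frank is a Knave
Case 2: Hank is a Knave (liar)
  Statement is false → they are NOT different → Frank is a Knave
In both cases, Frank is a Knave.

Knave


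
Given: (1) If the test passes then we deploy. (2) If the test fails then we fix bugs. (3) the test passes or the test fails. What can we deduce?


Constructive dilemma: (P → Q) ∧ (R → S), P ∨ R ⊢ Q ∨ S
Premise 1: the test passes → we deploy
Premise 2: the test fails → we fix bugs
Premise 3: the test passes ∨ the test fails
Case 1: Assuming the test passes, then by Premise 1, we deploy.
Case 2: Assuming the test fails, then by Premise 2, we fix bugs.
Since one of the test passes or the test fails must hold, we get we deploy or we fix bugs.

We deploy or we fix bugs.


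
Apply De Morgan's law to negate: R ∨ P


De Morgan's law: ¬(P ∨ Q) ≡ ¬P ∧ ¬Q
¬(R ∨ P) = ¬R ∧ ¬P

¬R ∧ ¬P


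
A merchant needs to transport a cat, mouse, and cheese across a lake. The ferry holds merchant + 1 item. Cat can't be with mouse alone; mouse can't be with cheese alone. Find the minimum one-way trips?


1. merchant+mouse → 2. merchant ← 3. merchant+cat → 4. merchant+mouse ← 5. merchant+cheese → 6. merchant ← 7. merchant+mouse →
Minimum trips = 7

7


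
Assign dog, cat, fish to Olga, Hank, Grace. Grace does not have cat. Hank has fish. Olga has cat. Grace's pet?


From clues:
  Hank → fish
  Olga → cat
By elimination, Grace gets the remaining.

dog


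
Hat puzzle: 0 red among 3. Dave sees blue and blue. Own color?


Total red = 0, seen red = 0
Own red = 0 - 0 = 0
Dave's hat is blue.

blue


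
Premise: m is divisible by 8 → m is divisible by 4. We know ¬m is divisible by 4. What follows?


Modus tollens: P → Q, ¬Q ⊢ ¬P
P: m is divisible by 8
Q: m is divisible by 4
We have P → Q and Q is false.
By modus tollens, P must be false.

It is not the case that m is divisible by 8


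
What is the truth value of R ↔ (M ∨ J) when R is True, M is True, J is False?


R = True, M = True, J = False
Step 1: M ∨ J = True OR False = True
Step 2: R ↔ (True): true when both sides have same truth value.
Result: True ↔ True = True

True


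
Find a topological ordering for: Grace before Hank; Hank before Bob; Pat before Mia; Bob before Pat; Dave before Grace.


Constraints: Grace before Hank; Hank before Bob; Pat before Mia; Bob before Pat; Dave before Grace
Method: repeatedly schedule the remaining task that has no remaining task required before it.
  Step 1: remaining {Pat, Grace, Dave, Bob, Hank, Mia}; every task except Dave still has a predecessor pending → schedule Dave.
  Step 2: remaining {Pat, Grace, Bob, Hank, Mia}; every task except Grace still has a predecessor pending → schedule Grace.
  Step 3: remaining {Pat, Bob, Hank, Mia}; every task except Hank still has a predecessor pending → schedule Hank.
  Step 4: remaining {Pat, Bob, Mia}; every task except Bob still has a predecessor pending → schedule Bob.
  Step 5: remaining {Pat, Mia}; every task except Pat still has a predecessor pending → schedule Pat.
  Step 6: only Mia remains → schedule Mia.
Resulting order:

Dave → Grace → Hank → Bob → Pat → Mia


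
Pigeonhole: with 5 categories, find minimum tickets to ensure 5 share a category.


Pigeonhole: to guarantee k in one of n categories, need (k-1)×n + 1.
k = 5, n = 5
Minimum = (5-1) × 5 + 1 = 4 × 5 + 1

21


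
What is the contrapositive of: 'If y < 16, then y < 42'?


Original: If y < 16, then y < 42
Contrapositive: If ¬Q, then ¬P
Negate Q: not (y < 42)
Negate P: not (y < 16)

If not (y < 42), then not (y < 16).


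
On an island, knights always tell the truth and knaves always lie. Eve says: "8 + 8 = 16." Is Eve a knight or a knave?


Statement: "8 + 8 = 16."
Actual: 8 + 8 = 16
Claimed: 16
Statement is TRUE → Eve tells the truth → Knight

Knight


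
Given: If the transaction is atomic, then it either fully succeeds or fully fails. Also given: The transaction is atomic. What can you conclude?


Modus ponens: P → Q, P ⊢ Q
P: the transaction is atomic
Q: it either fully succeeds or fully fails
We have P → Q and P is true.
By modus ponens, Q must be true.

It either fully succeeds or fully fails


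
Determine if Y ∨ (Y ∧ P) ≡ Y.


Expression 1: Y ∨ (Y ∧ P)
Expression 2: Y
Truth table (Y P | Expr1 Expr2):
  T T |   T     T
  T F |   T     T
  F T |   F     F
  F F |   F     F
All 4 rows agree, so the expressions are logically equivalent.

Yes


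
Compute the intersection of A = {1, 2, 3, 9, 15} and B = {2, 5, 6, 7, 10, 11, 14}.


A = {1, 2, 3, 9, 15}
B = {2, 5, 6, 7, 10, 11, 14}
Operation: intersection
Elements in both: 2

{2}


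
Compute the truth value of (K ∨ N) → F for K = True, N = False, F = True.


K = True, N = False, F = True
Step 1: K ∨ N = True OR False = True
Step 2: (True) → F: false only when antecedent=True and F=False.
Result: True

True


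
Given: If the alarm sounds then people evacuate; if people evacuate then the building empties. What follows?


Hypothetical syllogism: P → Q, Q → R ⊢ P → R
Premise 1: the alarm sounds → people evacuate
Premise 2: people evacuate → the building empties
Chain the implications: the middle term (people evacuate) links the two.
Conclusion: If the alarm sounds, then the building empties.

If the alarm sounds, then the building empties.


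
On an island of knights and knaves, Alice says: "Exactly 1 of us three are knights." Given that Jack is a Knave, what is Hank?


Alice claims exactly 1 knights among Alice, Jack, Hank.
Given: Jack is a Knave.

Case 1: Alice is a Knight (tells truth)
  Then exactly 1 of the three are knights.
  Counting Alice, Jack: 1 knight(s) so far. Need 0 more → Hank = Knave.
Case 2: Alice is a Knave (lies)
  Then the count is NOT 1.
  If Hank = Knight, count = 1 = 1 → claim would be true, contradicts lie.
  If Hank = Knave, count = 0 ≠ 1 → lie confirmed ✓

Hank is a Knave.

Knave


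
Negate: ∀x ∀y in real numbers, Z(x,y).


Original: ∀x ∀y Z(x,y)
Rule: ¬∀→∃, ¬∃→∀, negate predicate.
Negation: ∃x ∃y ¬Z(x,y)

∃x ∃y ¬Z(x,y)


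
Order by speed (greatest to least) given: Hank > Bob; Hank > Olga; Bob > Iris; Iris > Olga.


Constraints: Hank > Bob; Hank > Olga; Bob > Iris; Iris > Olga
Method: at each step, the next-highest is the one remaining person who never appears on the smaller side of a constraint between remaining people.
  Step 1: remaining {Iris, Bob, Olga, Hank}; on the smaller side: {Iris, Bob, Olga} → Hank is next (Hank > Bob; Hank > Olga).
  Step 2: remaining {Iris, Bob, Olga}; on the smaller side: {Iris, Olga} → Bob is next (Bob > Iris).
  Step 3: remaining {Iris, Olga}; on the smaller side: {Olga} → Iris is next (Iris > Olga).
  Step 4: only Olga remains → lowest.
Final ranking (highest to lowest):

Hank > Bob > Iris > Olga


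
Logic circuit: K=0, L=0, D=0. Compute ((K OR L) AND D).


K OR L = 0|0 = 0
0 AND 0 = 0

0


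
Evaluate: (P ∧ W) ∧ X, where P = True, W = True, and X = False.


P = True, W = True, X = False
Step 1: P ∧ W = True AND True = True
Step 2: True ∧ X = True AND False = False
AND is true only when ALL operands are true.

False


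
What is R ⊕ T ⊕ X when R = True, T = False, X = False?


R = True, T = False, X = False
Step 1: R ⊕ T = True XOR False = True
Step 2: True ⊕ X = True XOR False = True
XOR is true when an odd number of operands are true.

True


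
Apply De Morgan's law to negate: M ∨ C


De Morgan's law: ¬(P ∨ Q) ≡ ¬P ∧ ¬Q
¬(M ∨ C) = ¬M ∧ ¬C

¬M ∧ ¬C


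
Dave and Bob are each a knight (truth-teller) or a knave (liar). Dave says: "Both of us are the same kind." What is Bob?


Dave says: "Both of us are the same kind."
Case 1: Dave is a Knight (truth-teller)
  Statement is true → they ARE the same → Bob is also a Knight
Case 2: Dave is a Knave (liar)
  Statement is false → they are NOT the same → Bob is a Knight
In both cases, Bob is a Knight.

Knight


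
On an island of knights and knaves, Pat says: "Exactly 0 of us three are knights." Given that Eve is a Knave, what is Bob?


Pat claims exactly 0 knights among Pat, Eve, Bob.
Given: Eve is a Knave.

Case 1: Pat is a Knight (tells truth)
  Then exactly 0 of the three are knights.
  Counting Pat, Eve: 1 knight(s) so far. Need -1 more → impossible.
Case 2: Pat is a Knave (lies)
  Then the count is NOT 0.
  If Bob = Knave, count = 0 = 0 → claim would be true, contradicts lie.
  If Bob = Knight, count = 1 ≠ 0 → lie confirmed ✓

Bob is a Knight.

Knight
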